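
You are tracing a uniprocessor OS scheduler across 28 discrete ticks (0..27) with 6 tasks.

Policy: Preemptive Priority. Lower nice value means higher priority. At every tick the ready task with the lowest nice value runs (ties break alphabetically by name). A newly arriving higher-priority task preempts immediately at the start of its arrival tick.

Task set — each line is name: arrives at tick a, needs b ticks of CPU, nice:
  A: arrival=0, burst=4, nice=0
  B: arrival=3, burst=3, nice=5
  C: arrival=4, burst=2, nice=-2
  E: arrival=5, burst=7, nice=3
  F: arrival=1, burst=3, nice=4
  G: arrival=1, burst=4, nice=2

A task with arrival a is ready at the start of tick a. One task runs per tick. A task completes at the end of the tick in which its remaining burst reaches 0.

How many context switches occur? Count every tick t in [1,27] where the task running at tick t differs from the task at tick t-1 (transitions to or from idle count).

context switches = 6

t=0: ready={A} → run A
t=1: ready={A,F,G} → run A
t=2: ready={A,F,G} → run A
t=3: ready={A,B,F,G} → run A
t=4: ready={B,C,F,G} → run C
t=5: ready={B,C,E,F,G} → run C
t=6: ready={B,E,F,G} → run G
t=7: ready={B,E,F,G} → run G
t=8: ready={B,E,F,G} → run G
t=9: ready={B,E,F,G} → run G
t=10: ready={B,E,F} → run E
t=11: ready={B,E,F} → run E
t=12: ready={B,E,F} → run E
t=13: ready={B,E,F} → run E
t=14: ready={B,E,F} → run E
t=15: ready={B,E,F} → run E
t=16: ready={B,E,F} → run E
t=17: ready={B,F} → run F
t=18: ready={B,F} → run F
t=19: ready={B,F} → run F
t=20: ready={B} → run B
t=21: ready={B} → run B
t=22: ready={B} → run B
t=23: (idle)
t=24: (idle)
t=25: (idle)
t=26: (idle)
t=27: (idle)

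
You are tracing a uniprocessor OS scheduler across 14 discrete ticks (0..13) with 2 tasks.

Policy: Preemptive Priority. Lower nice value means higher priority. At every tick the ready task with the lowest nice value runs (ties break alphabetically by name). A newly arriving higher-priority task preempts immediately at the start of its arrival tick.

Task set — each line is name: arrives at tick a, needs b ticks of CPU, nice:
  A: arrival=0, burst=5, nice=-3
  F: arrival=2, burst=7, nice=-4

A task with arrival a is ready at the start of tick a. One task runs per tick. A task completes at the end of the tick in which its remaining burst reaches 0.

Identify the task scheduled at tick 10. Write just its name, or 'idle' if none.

running at tick 10 = A

t=0: ready={A} → run A
t=1: ready={A} → run A
t=2: ready={A,F} → run F
t=3: ready={A,F} → run F
t=4: ready={A,F} → run F
t=5: ready={A,F} → run F
t=6: ready={A,F} → run F
t=7: ready={A,F} → run F
t=8: ready={A,F} → run F
t=9: ready={A} → run A
t=10: ready={A} → run A
t=11: ready={A} → run A
t=12: (idle)
t=13: (idle)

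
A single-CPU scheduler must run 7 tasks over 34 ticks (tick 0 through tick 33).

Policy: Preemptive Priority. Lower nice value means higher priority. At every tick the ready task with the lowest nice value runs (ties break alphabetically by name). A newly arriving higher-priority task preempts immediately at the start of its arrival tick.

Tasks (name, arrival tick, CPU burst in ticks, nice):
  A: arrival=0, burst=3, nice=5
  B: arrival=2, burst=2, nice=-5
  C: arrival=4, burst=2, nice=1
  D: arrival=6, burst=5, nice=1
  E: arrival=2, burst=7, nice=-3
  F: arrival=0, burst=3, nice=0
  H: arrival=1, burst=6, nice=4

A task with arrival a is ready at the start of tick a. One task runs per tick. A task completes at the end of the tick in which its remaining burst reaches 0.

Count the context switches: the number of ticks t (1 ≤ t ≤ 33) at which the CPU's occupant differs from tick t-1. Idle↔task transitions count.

t=0: ready={A,F} → run F
t=1: ready={A,F,H} → run F
t=2: ready={A,B,E,F,H} → run B
t=3: ready={A,B,E,F,H} → run B
t=4: ready={A,C,E,F,H} → run E
t=5: ready={A,C,E,F,H} → run E
t=6: ready={A,C,D,E,F,H} → run E
t=7: ready={A,C,D,E,F,H} → run E
t=8: ready={A,C,D,E,F,H} → run E
t=9: ready={A,C,D,E,F,H} → run E
t=10: ready={A,C,D,E,F,H} → run E
t=11: ready={A,C,D,F,H} → run F
t=12: ready={A,C,D,H} → run C
t=13: ready={A,C,D,H} → run C
t=14: ready={A,D,H} → run D
t=15: ready={A,D,H} → run D
t=16: ready={A,D,H} → run D
t=17: ready={A,D,H} → run D
t=18: ready={A,D,H} → run D
t=19: ready={A,H} → run H
t=20: ready={A,H} → run H
t=21: ready={A,H} → run H
t=22: ready={A,H} → run H
t=23: ready={A,H} → run H
t=24: ready={A,H} → run H
t=25: ready={A} → run A
t=26: ready={A} → run A
t=27: ready={A} → run A
t=28: (idle)
t=29: (idle)
t=30: (idle)
t=31: (idle)
t=32: (idle)
t=33: (idle)

context switches = 8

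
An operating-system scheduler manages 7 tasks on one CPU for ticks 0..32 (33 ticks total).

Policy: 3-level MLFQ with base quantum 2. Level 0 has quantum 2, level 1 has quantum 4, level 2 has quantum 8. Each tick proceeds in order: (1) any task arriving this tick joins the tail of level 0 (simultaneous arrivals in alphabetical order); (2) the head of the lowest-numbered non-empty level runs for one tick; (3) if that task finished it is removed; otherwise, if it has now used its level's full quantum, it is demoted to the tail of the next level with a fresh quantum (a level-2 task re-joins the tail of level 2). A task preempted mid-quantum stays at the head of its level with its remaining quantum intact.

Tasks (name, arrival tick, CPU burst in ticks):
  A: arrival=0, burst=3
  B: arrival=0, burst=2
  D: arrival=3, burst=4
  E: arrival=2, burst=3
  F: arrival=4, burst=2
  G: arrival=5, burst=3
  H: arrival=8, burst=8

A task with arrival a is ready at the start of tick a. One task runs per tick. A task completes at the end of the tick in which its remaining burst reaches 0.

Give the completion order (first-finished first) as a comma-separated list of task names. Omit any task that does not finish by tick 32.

t=0: L0/L1/L2 = AB/-/- → run A
t=1: L0/L1/L2 = AB/-/- → run A
t=2: L0/L1/L2 = BE/A/- → run B
t=3: L0/L1/L2 = BED/A/- → run B
t=4: L0/L1/L2 = EDF/A/- → run E
t=5: L0/L1/L2 = EDFG/A/- → run E
t=6: L0/L1/L2 = DFG/AE/- → run D
t=7: L0/L1/L2 = DFG/AE/- → run D
t=8: L0/L1/L2 = FGH/AED/- → run F
t=9: L0/L1/L2 = FGH/AED/- → run F
t=10: L0/L1/L2 = GH/AED/- → run G
t=11: L0/L1/L2 = GH/AED/- → run G
t=12: L0/L1/L2 = H/AEDG/- → run H
t=13: L0/L1/L2 = H/AEDG/- → run H
t=14: L0/L1/L2 = -/AEDGH/- → run A
t=15: L0/L1/L2 = -/EDGH/- → run E
t=16: L0/L1/L2 = -/DGH/- → run D
t=17: L0/L1/L2 = -/DGH/- → run D
t=18: L0/L1/L2 = -/GH/- → run G
t=19: L0/L1/L2 = -/H/- → run H
t=20: L0/L1/L2 = -/H/- → run H
t=21: L0/L1/L2 = -/H/- → run H
t=22: L0/L1/L2 = -/H/- → run H
t=23: L0/L1/L2 = -/-/H → run H
t=24: L0/L1/L2 = -/-/H → run H
t=25: (idle)
t=26: (idle)
t=27: (idle)
t=28: (idle)
t=29: (idle)
t=30: (idle)
t=31: (idle)
t=32: (idle)

completion order = B, F, A, E, D, G, H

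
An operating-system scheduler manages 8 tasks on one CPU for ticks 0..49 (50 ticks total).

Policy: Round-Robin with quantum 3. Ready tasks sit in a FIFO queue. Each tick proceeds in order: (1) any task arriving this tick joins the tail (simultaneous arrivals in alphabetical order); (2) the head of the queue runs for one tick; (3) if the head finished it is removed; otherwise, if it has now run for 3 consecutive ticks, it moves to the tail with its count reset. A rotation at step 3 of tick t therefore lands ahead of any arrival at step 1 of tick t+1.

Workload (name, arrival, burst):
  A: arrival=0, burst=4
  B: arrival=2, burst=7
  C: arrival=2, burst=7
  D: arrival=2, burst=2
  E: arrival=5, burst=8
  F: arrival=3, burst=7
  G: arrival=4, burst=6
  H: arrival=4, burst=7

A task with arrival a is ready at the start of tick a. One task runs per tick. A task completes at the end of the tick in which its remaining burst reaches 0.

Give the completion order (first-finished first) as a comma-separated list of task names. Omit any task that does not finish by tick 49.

completion order = D, A, G, B, C, F, H, E

t=0: queue=[A] q_used=0 → run A
t=1: queue=[A] q_used=1 → run A
t=2: queue=[A,B,C,D] q_used=2 → run A
t=3: queue=[B,C,D,A,F] q_used=0 → run B
t=4: queue=[B,C,D,A,F,G,H] q_used=1 → run B
t=5: queue=[B,C,D,A,F,G,H,E] q_used=2 → run B
t=6: queue=[C,D,A,F,G,H,E,B] q_used=0 → run C
t=7: queue=[C,D,A,F,G,H,E,B] q_used=1 → run C
t=8: queue=[C,D,A,F,G,H,E,B] q_used=2 → run C
t=9: queue=[D,A,F,G,H,E,B,C] q_used=0 → run D
t=10: queue=[D,A,F,G,H,E,B,C] q_used=1 → run D
t=11: queue=[A,F,G,H,E,B,C] q_used=0 → run A
t=12: queue=[F,G,H,E,B,C] q_used=0 → run F
t=13: queue=[F,G,H,E,B,C] q_used=1 → run F
t=14: queue=[F,G,H,E,B,C] q_used=2 → run F
t=15: queue=[G,H,E,B,C,F] q_used=0 → run G
t=16: queue=[G,H,E,B,C,F] q_used=1 → run G
t=17: queue=[G,H,E,B,C,F] q_used=2 → run G
t=18: queue=[H,E,B,C,F,G] q_used=0 → run H
t=19: queue=[H,E,B,C,F,G] q_used=1 → run H
t=20: queue=[H,E,B,C,F,G] q_used=2 → run H
t=21: queue=[E,B,C,F,G,H] q_used=0 → run E
t=22: queue=[E,B,C,F,G,H] q_used=1 → run E
t=23: queue=[E,B,C,F,G,H] q_used=2 → run E
t=24: queue=[B,C,F,G,H,E] q_used=0 → run B
t=25: queue=[B,C,F,G,H,E] q_used=1 → run B
t=26: queue=[B,C,F,G,H,E] q_used=2 → run B
t=27: queue=[C,F,G,H,E,B] q_used=0 → run C
t=28: queue=[C,F,G,H,E,B] q_used=1 → run C
t=29: queue=[C,F,G,H,E,B] q_used=2 → run C
t=30: queue=[F,G,H,E,B,C] q_used=0 → run F
t=31: queue=[F,G,H,E,B,C] q_used=1 → run F
t=32: queue=[F,G,H,E,B,C] q_used=2 → run F
t=33: queue=[G,H,E,B,C,F] q_used=0 → run G
t=34: queue=[G,H,E,B,C,F] q_used=1 → run G
t=35: queue=[G,H,E,B,C,F] q_used=2 → run G
t=36: queue=[H,E,B,C,F] q_used=0 → run H
t=37: queue=[H,E,B,C,F] q_used=1 → run H
t=38: queue=[H,E,B,C,F] q_used=2 → run H
t=39: queue=[E,B,C,F,H] q_used=0 → run E
t=40: queue=[E,B,C,F,H] q_used=1 → run E
t=41: queue=[E,B,C,F,H] q_used=2 → run E
t=42: queue=[B,C,F,H,E] q_used=0 → run B
t=43: queue=[C,F,H,E] q_used=0 → run C
t=44: queue=[F,H,E] q_used=0 → run F
t=45: queue=[H,E] q_used=0 → run H
t=46: queue=[E] q_used=0 → run E
t=47: queue=[E] q_used=1 → run E
t=48: (idle)
t=49: (idle)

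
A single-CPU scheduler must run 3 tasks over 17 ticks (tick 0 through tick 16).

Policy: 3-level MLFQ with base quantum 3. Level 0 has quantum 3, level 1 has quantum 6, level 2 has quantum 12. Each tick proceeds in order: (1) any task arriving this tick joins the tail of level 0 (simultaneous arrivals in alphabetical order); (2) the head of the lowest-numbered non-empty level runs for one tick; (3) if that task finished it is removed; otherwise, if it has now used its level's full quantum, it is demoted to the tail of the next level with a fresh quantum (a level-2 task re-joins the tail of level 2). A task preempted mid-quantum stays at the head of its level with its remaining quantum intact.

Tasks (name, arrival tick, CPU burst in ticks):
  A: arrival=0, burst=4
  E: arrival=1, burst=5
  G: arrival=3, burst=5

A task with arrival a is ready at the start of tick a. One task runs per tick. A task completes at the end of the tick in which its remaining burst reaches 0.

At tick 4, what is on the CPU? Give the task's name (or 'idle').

t=0: L0/L1/L2 = A/-/- → run A
t=1: L0/L1/L2 = AE/-/- → run A
t=2: L0/L1/L2 = AE/-/- → run A
t=3: L0/L1/L2 = EG/A/- → run E
t=4: L0/L1/L2 = EG/A/- → run E
t=5: L0/L1/L2 = EG/A/- → run E
t=6: L0/L1/L2 = G/AE/- → run G
t=7: L0/L1/L2 = G/AE/- → run G
t=8: L0/L1/L2 = G/AE/- → run G
t=9: L0/L1/L2 = -/AEG/- → run A
t=10: L0/L1/L2 = -/EG/- → run E
t=11: L0/L1/L2 = -/EG/- → run E
t=12: L0/L1/L2 = -/G/- → run G
t=13: L0/L1/L2 = -/G/- → run G
t=14: (idle)
t=15: (idle)
t=16: (idle)

running at tick 4 = E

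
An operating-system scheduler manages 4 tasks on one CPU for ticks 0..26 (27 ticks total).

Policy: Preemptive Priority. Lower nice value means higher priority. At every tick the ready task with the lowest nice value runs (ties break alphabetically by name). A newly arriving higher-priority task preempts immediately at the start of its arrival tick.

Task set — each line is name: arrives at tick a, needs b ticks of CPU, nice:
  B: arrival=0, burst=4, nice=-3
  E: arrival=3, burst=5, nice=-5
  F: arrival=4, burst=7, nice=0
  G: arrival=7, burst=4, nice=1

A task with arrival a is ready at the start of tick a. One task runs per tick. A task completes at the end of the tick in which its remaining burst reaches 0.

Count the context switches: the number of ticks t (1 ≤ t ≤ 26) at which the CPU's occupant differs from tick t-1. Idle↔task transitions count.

context switches = 5

t=0: ready={B} → run B
t=1: ready={B} → run B
t=2: ready={B} → run B
t=3: ready={B,E} → run E
t=4: ready={B,E,F} → run E
t=5: ready={B,E,F} → run E
t=6: ready={B,E,F} → run E
t=7: ready={B,E,F,G} → run E
t=8: ready={B,F,G} → run B
t=9: ready={F,G} → run F
t=10: ready={F,G} → run F
t=11: ready={F,G} → run F
t=12: ready={F,G} → run F
t=13: ready={F,G} → run F
t=14: ready={F,G} → run F
t=15: ready={F,G} → run F
t=16: ready={G} → run G
t=17: ready={G} → run G
t=18: ready={G} → run G
t=19: ready={G} → run G
t=20: (idle)
t=21: (idle)
t=22: (idle)
t=23: (idle)
t=24: (idle)
t=25: (idle)
t=26: (idle)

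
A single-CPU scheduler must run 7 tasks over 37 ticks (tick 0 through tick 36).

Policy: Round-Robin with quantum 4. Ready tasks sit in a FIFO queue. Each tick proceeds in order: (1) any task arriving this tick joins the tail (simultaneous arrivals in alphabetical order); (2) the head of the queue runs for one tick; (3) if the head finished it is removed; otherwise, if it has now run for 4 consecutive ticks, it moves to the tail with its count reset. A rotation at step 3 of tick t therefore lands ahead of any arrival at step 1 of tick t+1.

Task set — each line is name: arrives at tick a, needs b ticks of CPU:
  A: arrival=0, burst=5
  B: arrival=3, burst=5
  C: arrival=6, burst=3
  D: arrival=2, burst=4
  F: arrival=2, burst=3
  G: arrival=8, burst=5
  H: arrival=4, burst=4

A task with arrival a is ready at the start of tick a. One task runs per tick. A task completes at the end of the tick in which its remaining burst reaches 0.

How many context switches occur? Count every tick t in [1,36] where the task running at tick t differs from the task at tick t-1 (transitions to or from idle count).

context switches = 10

t=0: queue=[A] q_used=0 → run A
t=1: queue=[A] q_used=1 → run A
t=2: queue=[A,D,F] q_used=2 → run A
t=3: queue=[A,D,F,B] q_used=3 → run A
t=4: queue=[D,F,B,A,H] q_used=0 → run D
t=5: queue=[D,F,B,A,H] q_used=1 → run D
t=6: queue=[D,F,B,A,H,C] q_used=2 → run D
t=7: queue=[D,F,B,A,H,C] q_used=3 → run D
t=8: queue=[F,B,A,H,C,G] q_used=0 → run F
t=9: queue=[F,B,A,H,C,G] q_used=1 → run F
t=10: queue=[F,B,A,H,C,G] q_used=2 → run F
t=11: queue=[B,A,H,C,G] q_used=0 → run B
t=12: queue=[B,A,H,C,G] q_used=1 → run B
t=13: queue=[B,A,H,C,G] q_used=2 → run B
t=14: queue=[B,A,H,C,G] q_used=3 → run B
t=15: queue=[A,H,C,G,B] q_used=0 → run A
t=16: queue=[H,C,G,B] q_used=0 → run H
t=17: queue=[H,C,G,B] q_used=1 → run H
t=18: queue=[H,C,G,B] q_used=2 → run H
t=19: queue=[H,C,G,B] q_used=3 → run H
t=20: queue=[C,G,B] q_used=0 → run C
t=21: queue=[C,G,B] q_used=1 → run C
t=22: queue=[C,G,B] q_used=2 → run C
t=23: queue=[G,B] q_used=0 → run G
t=24: queue=[G,B] q_used=1 → run G
t=25: queue=[G,B] q_used=2 → run G
t=26: queue=[G,B] q_used=3 → run G
t=27: queue=[B,G] q_used=0 → run B
t=28: queue=[G] q_used=0 → run G
t=29: (idle)
t=30: (idle)
t=31: (idle)
t=32: (idle)
t=33: (idle)
t=34: (idle)
t=35: (idle)
t=36: (idle)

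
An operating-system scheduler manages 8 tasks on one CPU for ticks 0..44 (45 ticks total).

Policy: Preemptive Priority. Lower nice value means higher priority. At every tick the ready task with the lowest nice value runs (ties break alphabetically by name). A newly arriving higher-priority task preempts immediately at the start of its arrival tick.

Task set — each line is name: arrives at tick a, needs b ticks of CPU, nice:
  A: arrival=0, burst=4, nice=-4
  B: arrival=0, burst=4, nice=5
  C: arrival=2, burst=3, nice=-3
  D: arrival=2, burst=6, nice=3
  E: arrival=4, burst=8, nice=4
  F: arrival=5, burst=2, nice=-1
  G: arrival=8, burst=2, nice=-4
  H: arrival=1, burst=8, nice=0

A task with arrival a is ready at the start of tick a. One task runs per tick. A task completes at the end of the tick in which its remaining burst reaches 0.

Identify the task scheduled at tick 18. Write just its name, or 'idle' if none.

running at tick 18 = H

t=0: ready={A,B} → run A
t=1: ready={A,B,H} → run A
t=2: ready={A,B,C,D,H} → run A
t=3: ready={A,B,C,D,H} → run A
t=4: ready={B,C,D,E,H} → run C
t=5: ready={B,C,D,E,F,H} → run C
t=6: ready={B,C,D,E,F,H} → run C
t=7: ready={B,D,E,F,H} → run F
t=8: ready={B,D,E,F,G,H} → run G
t=9: ready={B,D,E,F,G,H} → run G
t=10: ready={B,D,E,F,H} → run F
t=11: ready={B,D,E,H} → run H
t=12: ready={B,D,E,H} → run H
t=13: ready={B,D,E,H} → run H
t=14: ready={B,D,E,H} → run H
t=15: ready={B,D,E,H} → run H
t=16: ready={B,D,E,H} → run H
t=17: ready={B,D,E,H} → run H
t=18: ready={B,D,E,H} → run H
t=19: ready={B,D,E} → run D
t=20: ready={B,D,E} → run D
t=21: ready={B,D,E} → run D
t=22: ready={B,D,E} → run D
t=23: ready={B,D,E} → run D
t=24: ready={B,D,E} → run D
t=25: ready={B,E} → run E
t=26: ready={B,E} → run E
t=27: ready={B,E} → run E
t=28: ready={B,E} → run E
t=29: ready={B,E} → run E
t=30: ready={B,E} → run E
t=31: ready={B,E} → run E
t=32: ready={B,E} → run E
t=33: ready={B} → run B
t=34: ready={B} → run B
t=35: ready={B} → run B
t=36: ready={B} → run B
t=37: (idle)
t=38: (idle)
t=39: (idle)
t=40: (idle)
t=41: (idle)
t=42: (idle)
t=43: (idle)
t=44: (idle)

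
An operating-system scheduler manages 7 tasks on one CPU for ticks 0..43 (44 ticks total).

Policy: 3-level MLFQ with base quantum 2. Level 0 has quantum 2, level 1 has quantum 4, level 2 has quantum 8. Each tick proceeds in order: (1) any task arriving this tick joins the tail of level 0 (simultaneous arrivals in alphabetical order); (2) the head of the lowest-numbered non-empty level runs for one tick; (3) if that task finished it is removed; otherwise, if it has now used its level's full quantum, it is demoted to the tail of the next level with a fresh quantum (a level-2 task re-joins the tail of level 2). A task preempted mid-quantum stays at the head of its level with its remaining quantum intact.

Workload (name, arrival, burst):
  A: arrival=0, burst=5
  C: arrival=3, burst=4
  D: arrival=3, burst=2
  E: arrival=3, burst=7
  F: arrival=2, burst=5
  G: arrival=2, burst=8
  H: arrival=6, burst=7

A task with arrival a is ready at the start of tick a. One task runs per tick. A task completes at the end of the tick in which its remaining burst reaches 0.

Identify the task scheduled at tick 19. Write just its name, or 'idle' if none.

running at tick 19 = F

t=0: L0/L1/L2 = A/-/- → run A
t=1: L0/L1/L2 = A/-/- → run A
t=2: L0/L1/L2 = FG/A/- → run F
t=3: L0/L1/L2 = FGCDE/A/- → run F
t=4: L0/L1/L2 = GCDE/AF/- → run G
t=5: L0/L1/L2 = GCDE/AF/- → run G
t=6: L0/L1/L2 = CDEH/AFG/- → run C
t=7: L0/L1/L2 = CDEH/AFG/- → run C
t=8: L0/L1/L2 = DEH/AFGC/- → run D
t=9: L0/L1/L2 = DEH/AFGC/- → run D
t=10: L0/L1/L2 = EH/AFGC/- → run E
t=11: L0/L1/L2 = EH/AFGC/- → run E
t=12: L0/L1/L2 = H/AFGCE/- → run H
t=13: L0/L1/L2 = H/AFGCE/- → run H
t=14: L0/L1/L2 = -/AFGCEH/- → run A
t=15: L0/L1/L2 = -/AFGCEH/- → run A
t=16: L0/L1/L2 = -/AFGCEH/- → run A
t=17: L0/L1/L2 = -/FGCEH/- → run F
t=18: L0/L1/L2 = -/FGCEH/- → run F
t=19: L0/L1/L2 = -/FGCEH/- → run F
t=20: L0/L1/L2 = -/GCEH/- → run G
t=21: L0/L1/L2 = -/GCEH/- → run G
t=22: L0/L1/L2 = -/GCEH/- → run G
t=23: L0/L1/L2 = -/GCEH/- → run G
t=24: L0/L1/L2 = -/CEH/G → run C
t=25: L0/L1/L2 = -/CEH/G → run C
t=26: L0/L1/L2 = -/EH/G → run E
t=27: L0/L1/L2 = -/EH/G → run E
t=28: L0/L1/L2 = -/EH/G → run E
t=29: L0/L1/L2 = -/EH/G → run E
t=30: L0/L1/L2 = -/H/GE → run H
t=31: L0/L1/L2 = -/H/GE → run H
t=32: L0/L1/L2 = -/H/GE → run H
t=33: L0/L1/L2 = -/H/GE → run H
t=34: L0/L1/L2 = -/-/GEH → run G
t=35: L0/L1/L2 = -/-/GEH → run G
t=36: L0/L1/L2 = -/-/EH → run E
t=37: L0/L1/L2 = -/-/H → run H
t=38: (idle)
t=39: (idle)
t=40: (idle)
t=41: (idle)
t=42: (idle)
t=43: (idle)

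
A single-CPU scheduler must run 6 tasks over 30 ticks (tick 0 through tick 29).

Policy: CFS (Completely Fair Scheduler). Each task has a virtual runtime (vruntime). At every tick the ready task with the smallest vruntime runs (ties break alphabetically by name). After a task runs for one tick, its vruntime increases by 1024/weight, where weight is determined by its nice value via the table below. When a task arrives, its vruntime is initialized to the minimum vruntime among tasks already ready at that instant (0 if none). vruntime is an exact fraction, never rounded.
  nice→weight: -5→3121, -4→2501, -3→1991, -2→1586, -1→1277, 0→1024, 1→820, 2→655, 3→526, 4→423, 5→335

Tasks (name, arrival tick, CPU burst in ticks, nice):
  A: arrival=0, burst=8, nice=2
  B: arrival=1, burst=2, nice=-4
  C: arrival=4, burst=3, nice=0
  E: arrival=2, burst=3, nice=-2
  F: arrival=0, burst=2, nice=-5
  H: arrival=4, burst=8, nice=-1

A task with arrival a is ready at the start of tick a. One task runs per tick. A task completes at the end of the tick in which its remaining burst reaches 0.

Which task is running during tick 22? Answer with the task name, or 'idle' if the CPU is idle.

t=0: vr[A=0 F=0] → run A
t=1: vr[A=1024/655 B=0 F=0] → run B
t=2: vr[A=1024/655 B=1024/2501 E=0 F=0] → run E
t=3: vr[A=1024/655 B=1024/2501 E=512/793 F=0] → run F
t=4: vr[A=1024/655 B=1024/2501 C=1024/3121 E=512/793 F=1024/3121 H=1024/3121] → run C
t=5: vr[A=1024/655 B=1024/2501 C=4145/3121 E=512/793 F=1024/3121 H=1024/3121] → run F
t=6: vr[A=1024/655 B=1024/2501 C=4145/3121 E=512/793 H=1024/3121] → run H
t=7: vr[A=1024/655 B=1024/2501 C=4145/3121 E=512/793 H=4503552/3985517] → run B
t=8: vr[A=1024/655 C=4145/3121 E=512/793 H=4503552/3985517] → run E
t=9: vr[A=1024/655 C=4145/3121 E=1024/793 H=4503552/3985517] → run H
t=10: vr[A=1024/655 C=4145/3121 E=1024/793 H=7699456/3985517] → run E
t=11: vr[A=1024/655 C=4145/3121 H=7699456/3985517] → run C
t=12: vr[A=1024/655 C=7266/3121 H=7699456/3985517] → run A
t=13: vr[A=2048/655 C=7266/3121 H=7699456/3985517] → run H
t=14: vr[A=2048/655 C=7266/3121 H=10895360/3985517] → run C
t=15: vr[A=2048/655 H=10895360/3985517] → run H
t=16: vr[A=2048/655 H=14091264/3985517] → run A
t=17: vr[A=3072/655 H=14091264/3985517] → run H
t=18: vr[A=3072/655 H=17287168/3985517] → run H
t=19: vr[A=3072/655 H=20483072/3985517] → run A
t=20: vr[A=4096/655 H=20483072/3985517] → run H
t=21: vr[A=4096/655 H=23678976/3985517] → run H
t=22: vr[A=4096/655] → run A
t=23: vr[A=1024/131] → run A
t=24: vr[A=6144/655] → run A
t=25: vr[A=7168/655] → run A
t=26: (idle)
t=27: (idle)
t=28: (idle)
t=29: (idle)

running at tick 22 = A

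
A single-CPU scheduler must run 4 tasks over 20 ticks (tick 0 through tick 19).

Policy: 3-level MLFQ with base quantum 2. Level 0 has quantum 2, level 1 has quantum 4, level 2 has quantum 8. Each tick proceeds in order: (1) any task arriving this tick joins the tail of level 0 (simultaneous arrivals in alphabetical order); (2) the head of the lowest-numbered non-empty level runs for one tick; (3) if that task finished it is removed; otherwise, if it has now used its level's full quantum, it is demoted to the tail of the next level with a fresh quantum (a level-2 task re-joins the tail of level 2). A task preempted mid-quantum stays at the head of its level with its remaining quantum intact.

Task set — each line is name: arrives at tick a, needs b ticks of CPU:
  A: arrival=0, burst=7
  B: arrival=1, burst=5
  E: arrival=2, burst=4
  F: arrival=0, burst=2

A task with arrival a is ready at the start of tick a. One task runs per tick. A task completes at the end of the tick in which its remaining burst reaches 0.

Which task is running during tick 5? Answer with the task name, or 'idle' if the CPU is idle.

t=0: L0/L1/L2 = AF/-/- → run A
t=1: L0/L1/L2 = AFB/-/- → run A
t=2: L0/L1/L2 = FBE/A/- → run F
t=3: L0/L1/L2 = FBE/A/- → run F
t=4: L0/L1/L2 = BE/A/- → run B
t=5: L0/L1/L2 = BE/A/- → run B
t=6: L0/L1/L2 = E/AB/- → run E
t=7: L0/L1/L2 = E/AB/- → run E
t=8: L0/L1/L2 = -/ABE/- → run A
t=9: L0/L1/L2 = -/ABE/- → run A
t=10: L0/L1/L2 = -/ABE/- → run A
t=11: L0/L1/L2 = -/ABE/- → run A
t=12: L0/L1/L2 = -/BE/A → run B
t=13: L0/L1/L2 = -/BE/A → run B
t=14: L0/L1/L2 = -/BE/A → run B
t=15: L0/L1/L2 = -/E/A → run E
t=16: L0/L1/L2 = -/E/A → run E
t=17: L0/L1/L2 = -/-/A → run A
t=18: (idle)
t=19: (idle)

running at tick 5 = B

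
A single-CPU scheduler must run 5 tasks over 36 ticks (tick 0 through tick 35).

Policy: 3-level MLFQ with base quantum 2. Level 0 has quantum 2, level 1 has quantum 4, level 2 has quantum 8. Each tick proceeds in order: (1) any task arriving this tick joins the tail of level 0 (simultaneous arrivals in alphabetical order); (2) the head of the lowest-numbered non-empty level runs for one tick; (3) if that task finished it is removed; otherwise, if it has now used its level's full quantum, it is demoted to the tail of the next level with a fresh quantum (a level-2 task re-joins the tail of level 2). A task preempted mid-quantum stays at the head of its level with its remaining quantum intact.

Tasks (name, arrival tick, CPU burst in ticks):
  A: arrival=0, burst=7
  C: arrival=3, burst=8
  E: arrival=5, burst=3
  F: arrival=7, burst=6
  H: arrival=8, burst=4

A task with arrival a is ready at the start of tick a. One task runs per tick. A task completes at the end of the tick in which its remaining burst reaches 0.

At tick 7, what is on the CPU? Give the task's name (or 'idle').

running at tick 7 = F

t=0: L0/L1/L2 = A/-/- → run A
t=1: L0/L1/L2 = A/-/- → run A
t=2: L0/L1/L2 = -/A/- → run A
t=3: L0/L1/L2 = C/A/- → run C
t=4: L0/L1/L2 = C/A/- → run C
t=5: L0/L1/L2 = E/AC/- → run E
t=6: L0/L1/L2 = E/AC/- → run E
t=7: L0/L1/L2 = F/ACE/- → run F
t=8: L0/L1/L2 = FH/ACE/- → run F
t=9: L0/L1/L2 = H/ACEF/- → run H
t=10: L0/L1/L2 = H/ACEF/- → run H
t=11: L0/L1/L2 = -/ACEFH/- → run A
t=12: L0/L1/L2 = -/ACEFH/- → run A
t=13: L0/L1/L2 = -/ACEFH/- → run A
t=14: L0/L1/L2 = -/CEFH/A → run C
t=15: L0/L1/L2 = -/CEFH/A → run C
t=16: L0/L1/L2 = -/CEFH/A → run C
t=17: L0/L1/L2 = -/CEFH/A → run C
t=18: L0/L1/L2 = -/EFH/AC → run E
t=19: L0/L1/L2 = -/FH/AC → run F
t=20: L0/L1/L2 = -/FH/AC → run F
t=21: L0/L1/L2 = -/FH/AC → run F
t=22: L0/L1/L2 = -/FH/AC → run F
t=23: L0/L1/L2 = -/H/AC → run H
t=24: L0/L1/L2 = -/H/AC → run H
t=25: L0/L1/L2 = -/-/AC → run A
t=26: L0/L1/L2 = -/-/C → run C
t=27: L0/L1/L2 = -/-/C → run C
t=28: (idle)
t=29: (idle)
t=30: (idle)
t=31: (idle)
t=32: (idle)
t=33: (idle)
t=34: (idle)
t=35: (idle)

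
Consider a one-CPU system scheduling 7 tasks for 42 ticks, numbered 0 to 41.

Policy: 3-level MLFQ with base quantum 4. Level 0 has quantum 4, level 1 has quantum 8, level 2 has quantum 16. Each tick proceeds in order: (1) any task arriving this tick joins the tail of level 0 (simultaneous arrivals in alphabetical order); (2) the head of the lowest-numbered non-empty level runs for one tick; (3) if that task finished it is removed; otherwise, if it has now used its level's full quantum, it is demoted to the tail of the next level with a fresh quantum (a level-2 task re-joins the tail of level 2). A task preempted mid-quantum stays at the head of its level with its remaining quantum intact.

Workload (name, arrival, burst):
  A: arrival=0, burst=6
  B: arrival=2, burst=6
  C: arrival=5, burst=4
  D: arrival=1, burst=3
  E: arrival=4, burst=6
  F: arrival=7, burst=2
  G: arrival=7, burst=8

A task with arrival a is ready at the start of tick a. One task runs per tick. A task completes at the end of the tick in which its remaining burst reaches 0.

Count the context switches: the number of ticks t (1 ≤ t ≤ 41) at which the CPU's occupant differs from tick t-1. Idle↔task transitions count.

t=0: L0/L1/L2 = A/-/- → run A
t=1: L0/L1/L2 = AD/-/- → run A
t=2: L0/L1/L2 = ADB/-/- → run A
t=3: L0/L1/L2 = ADB/-/- → run A
t=4: L0/L1/L2 = DBE/A/- → run D
t=5: L0/L1/L2 = DBEC/A/- → run D
t=6: L0/L1/L2 = DBEC/A/- → run D
t=7: L0/L1/L2 = BECFG/A/- → run B
t=8: L0/L1/L2 = BECFG/A/- → run B
t=9: L0/L1/L2 = BECFG/A/- → run B
t=10: L0/L1/L2 = BECFG/A/- → run B
t=11: L0/L1/L2 = ECFG/AB/- → run E
t=12: L0/L1/L2 = ECFG/AB/- → run E
t=13: L0/L1/L2 = ECFG/AB/- → run E
t=14: L0/L1/L2 = ECFG/AB/- → run E
t=15: L0/L1/L2 = CFG/ABE/- → run C
t=16: L0/L1/L2 = CFG/ABE/- → run C
t=17: L0/L1/L2 = CFG/ABE/- → run C
t=18: L0/L1/L2 = CFG/ABE/- → run C
t=19: L0/L1/L2 = FG/ABE/- → run F
t=20: L0/L1/L2 = FG/ABE/- → run F
t=21: L0/L1/L2 = G/ABE/- → run G
t=22: L0/L1/L2 = G/ABE/- → run G
t=23: L0/L1/L2 = G/ABE/- → run G
t=24: L0/L1/L2 = G/ABE/- → run G
t=25: L0/L1/L2 = -/ABEG/- → run A
t=26: L0/L1/L2 = -/ABEG/- → run A
t=27: L0/L1/L2 = -/BEG/- → run B
t=28: L0/L1/L2 = -/BEG/- → run B
t=29: L0/L1/L2 = -/EG/- → run E
t=30: L0/L1/L2 = -/EG/- → run E
t=31: L0/L1/L2 = -/G/- → run G
t=32: L0/L1/L2 = -/G/- → run G
t=33: L0/L1/L2 = -/G/- → run G
t=34: L0/L1/L2 = -/G/- → run G
t=35: (idle)
t=36: (idle)
t=37: (idle)
t=38: (idle)
t=39: (idle)
t=40: (idle)
t=41: (idle)

context switches = 11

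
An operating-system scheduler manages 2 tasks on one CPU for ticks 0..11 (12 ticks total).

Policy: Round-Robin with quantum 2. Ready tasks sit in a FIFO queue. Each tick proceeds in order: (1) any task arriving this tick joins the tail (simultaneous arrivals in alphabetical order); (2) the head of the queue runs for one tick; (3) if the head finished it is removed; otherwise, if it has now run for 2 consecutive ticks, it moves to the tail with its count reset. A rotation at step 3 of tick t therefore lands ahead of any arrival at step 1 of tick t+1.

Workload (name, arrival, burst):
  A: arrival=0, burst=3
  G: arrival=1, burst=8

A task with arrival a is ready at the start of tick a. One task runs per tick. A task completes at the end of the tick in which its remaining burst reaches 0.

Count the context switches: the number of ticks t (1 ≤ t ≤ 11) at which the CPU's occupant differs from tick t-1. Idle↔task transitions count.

t=0: queue=[A] q_used=0 → run A
t=1: queue=[A,G] q_used=1 → run A
t=2: queue=[G,A] q_used=0 → run G
t=3: queue=[G,A] q_used=1 → run G
t=4: queue=[A,G] q_used=0 → run A
t=5: queue=[G] q_used=0 → run G
t=6: queue=[G] q_used=1 → run G
t=7: queue=[G] q_used=0 → run G
t=8: queue=[G] q_used=1 → run G
t=9: queue=[G] q_used=0 → run G
t=10: queue=[G] q_used=1 → run G
t=11: (idle)

context switches = 4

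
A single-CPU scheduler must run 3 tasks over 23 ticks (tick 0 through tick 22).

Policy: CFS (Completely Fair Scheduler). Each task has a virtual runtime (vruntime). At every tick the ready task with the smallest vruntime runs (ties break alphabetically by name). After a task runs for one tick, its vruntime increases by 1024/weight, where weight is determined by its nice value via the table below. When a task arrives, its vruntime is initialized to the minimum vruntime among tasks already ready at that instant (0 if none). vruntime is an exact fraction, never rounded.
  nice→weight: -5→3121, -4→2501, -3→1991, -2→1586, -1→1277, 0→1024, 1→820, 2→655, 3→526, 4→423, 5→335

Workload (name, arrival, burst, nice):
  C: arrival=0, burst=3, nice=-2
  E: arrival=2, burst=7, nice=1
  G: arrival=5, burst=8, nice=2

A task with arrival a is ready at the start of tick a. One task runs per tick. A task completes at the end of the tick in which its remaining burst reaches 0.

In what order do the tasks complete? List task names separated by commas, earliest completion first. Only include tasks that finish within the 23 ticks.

completion order = C, E, G

t=0: vr[C=0] → run C
t=1: vr[C=512/793] → run C
t=2: vr[C=1024/793 E=1024/793] → run C
t=3: vr[E=1024/793] → run E
t=4: vr[E=412928/162565] → run E
t=5: vr[E=615936/162565 G=615936/162565] → run E
t=6: vr[E=818944/162565 G=615936/162565] → run G
t=7: vr[E=818944/162565 G=113980928/21296015] → run E
t=8: vr[E=1021952/162565 G=113980928/21296015] → run G
t=9: vr[E=1021952/162565 G=29454848/4259203] → run E
t=10: vr[E=244992/32513 G=29454848/4259203] → run G
t=11: vr[E=244992/32513 G=180567552/21296015] → run E
t=12: vr[E=1427968/162565 G=180567552/21296015] → run G
t=13: vr[E=1427968/162565 G=213860864/21296015] → run E
t=14: vr[G=213860864/21296015] → run G
t=15: vr[G=247154176/21296015] → run G
t=16: vr[G=280447488/21296015] → run G
t=17: vr[G=62748160/4259203] → run G
t=18: (idle)
t=19: (idle)
t=20: (idle)
t=21: (idle)
t=22: (idle)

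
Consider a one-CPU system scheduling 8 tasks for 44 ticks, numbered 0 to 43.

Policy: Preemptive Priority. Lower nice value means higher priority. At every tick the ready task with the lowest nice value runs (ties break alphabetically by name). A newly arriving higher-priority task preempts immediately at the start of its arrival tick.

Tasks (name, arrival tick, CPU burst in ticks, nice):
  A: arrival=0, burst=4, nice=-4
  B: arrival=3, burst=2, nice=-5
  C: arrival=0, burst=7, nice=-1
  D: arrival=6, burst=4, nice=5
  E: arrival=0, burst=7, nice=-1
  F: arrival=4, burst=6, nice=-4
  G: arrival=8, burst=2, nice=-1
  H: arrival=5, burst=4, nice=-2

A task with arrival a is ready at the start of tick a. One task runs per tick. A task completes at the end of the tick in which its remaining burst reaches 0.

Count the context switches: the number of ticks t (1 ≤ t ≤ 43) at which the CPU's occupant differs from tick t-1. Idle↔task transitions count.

t=0: ready={A,C,E} → run A
t=1: ready={A,C,E} → run A
t=2: ready={A,C,E} → run A
t=3: ready={A,B,C,E} → run B
t=4: ready={A,B,C,E,F} → run B
t=5: ready={A,C,E,F,H} → run A
t=6: ready={C,D,E,F,H} → run F
t=7: ready={C,D,E,F,H} → run F
t=8: ready={C,D,E,F,G,H} → run F
t=9: ready={C,D,E,F,G,H} → run F
t=10: ready={C,D,E,F,G,H} → run F
t=11: ready={C,D,E,F,G,H} → run F
t=12: ready={C,D,E,G,H} → run H
t=13: ready={C,D,E,G,H} → run H
t=14: ready={C,D,E,G,H} → run H
t=15: ready={C,D,E,G,H} → run H
t=16: ready={C,D,E,G} → run C
t=17: ready={C,D,E,G} → run C
t=18: ready={C,D,E,G} → run C
t=19: ready={C,D,E,G} → run C
t=20: ready={C,D,E,G} → run C
t=21: ready={C,D,E,G} → run C
t=22: ready={C,D,E,G} → run C
t=23: ready={D,E,G} → run E
t=24: ready={D,E,G} → run E
t=25: ready={D,E,G} → run E
t=26: ready={D,E,G} → run E
t=27: ready={D,E,G} → run E
t=28: ready={D,E,G} → run E
t=29: ready={D,E,G} → run E
t=30: ready={D,G} → run G
t=31: ready={D,G} → run G
t=32: ready={D} → run D
t=33: ready={D} → run D
t=34: ready={D} → run D
t=35: ready={D} → run D
t=36: (idle)
t=37: (idle)
t=38: (idle)
t=39: (idle)
t=40: (idle)
t=41: (idle)
t=42: (idle)
t=43: (idle)

context switches = 9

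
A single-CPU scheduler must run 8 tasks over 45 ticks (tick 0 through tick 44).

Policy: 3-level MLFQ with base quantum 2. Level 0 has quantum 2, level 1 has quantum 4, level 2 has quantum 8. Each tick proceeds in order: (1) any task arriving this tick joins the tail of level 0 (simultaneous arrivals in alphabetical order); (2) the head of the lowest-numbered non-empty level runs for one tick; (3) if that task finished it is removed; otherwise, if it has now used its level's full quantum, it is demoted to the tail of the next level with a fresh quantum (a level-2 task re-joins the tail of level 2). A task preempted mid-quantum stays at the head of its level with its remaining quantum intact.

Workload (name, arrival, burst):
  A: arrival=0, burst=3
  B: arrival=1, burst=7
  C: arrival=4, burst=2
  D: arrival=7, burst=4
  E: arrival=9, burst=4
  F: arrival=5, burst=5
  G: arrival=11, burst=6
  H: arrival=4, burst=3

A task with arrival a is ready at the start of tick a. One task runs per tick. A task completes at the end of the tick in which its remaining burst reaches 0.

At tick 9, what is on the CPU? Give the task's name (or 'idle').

running at tick 9 = F

t=0: L0/L1/L2 = A/-/- → run A
t=1: L0/L1/L2 = AB/-/- → run A
t=2: L0/L1/L2 = B/A/- → run B
t=3: L0/L1/L2 = B/A/- → run B
t=4: L0/L1/L2 = CH/AB/- → run C
t=5: L0/L1/L2 = CHF/AB/- → run C
t=6: L0/L1/L2 = HF/AB/- → run H
t=7: L0/L1/L2 = HFD/AB/- → run H
t=8: L0/L1/L2 = FD/ABH/- → run F
t=9: L0/L1/L2 = FDE/ABH/- → run F
t=10: L0/L1/L2 = DE/ABHF/- → run D
t=11: L0/L1/L2 = DEG/ABHF/- → run D
t=12: L0/L1/L2 = EG/ABHFD/- → run E
t=13: L0/L1/L2 = EG/ABHFD/- → run E
t=14: L0/L1/L2 = G/ABHFDE/- → run G
t=15: L0/L1/L2 = G/ABHFDE/- → run G
t=16: L0/L1/L2 = -/ABHFDEG/- → run A
t=17: L0/L1/L2 = -/BHFDEG/- → run B
t=18: L0/L1/L2 = -/BHFDEG/- → run B
t=19: L0/L1/L2 = -/BHFDEG/- → run B
t=20: L0/L1/L2 = -/BHFDEG/- → run B
t=21: L0/L1/L2 = -/HFDEG/B → run H
t=22: L0/L1/L2 = -/FDEG/B → run F
t=23: L0/L1/L2 = -/FDEG/B → run F
t=24: L0/L1/L2 = -/FDEG/B → run F
t=25: L0/L1/L2 = -/DEG/B → run D
t=26: L0/L1/L2 = -/DEG/B → run D
t=27: L0/L1/L2 = -/EG/B → run E
t=28: L0/L1/L2 = -/EG/B → run E
t=29: L0/L1/L2 = -/G/B → run G
t=30: L0/L1/L2 = -/G/B → run G
t=31: L0/L1/L2 = -/G/B → run G
t=32: L0/L1/L2 = -/G/B → run G
t=33: L0/L1/L2 = -/-/B → run B
t=34: (idle)
t=35: (idle)
t=36: (idle)
t=37: (idle)
t=38: (idle)
t=39: (idle)
t=40: (idle)
t=41: (idle)
t=42: (idle)
t=43: (idle)
t=44: (idle)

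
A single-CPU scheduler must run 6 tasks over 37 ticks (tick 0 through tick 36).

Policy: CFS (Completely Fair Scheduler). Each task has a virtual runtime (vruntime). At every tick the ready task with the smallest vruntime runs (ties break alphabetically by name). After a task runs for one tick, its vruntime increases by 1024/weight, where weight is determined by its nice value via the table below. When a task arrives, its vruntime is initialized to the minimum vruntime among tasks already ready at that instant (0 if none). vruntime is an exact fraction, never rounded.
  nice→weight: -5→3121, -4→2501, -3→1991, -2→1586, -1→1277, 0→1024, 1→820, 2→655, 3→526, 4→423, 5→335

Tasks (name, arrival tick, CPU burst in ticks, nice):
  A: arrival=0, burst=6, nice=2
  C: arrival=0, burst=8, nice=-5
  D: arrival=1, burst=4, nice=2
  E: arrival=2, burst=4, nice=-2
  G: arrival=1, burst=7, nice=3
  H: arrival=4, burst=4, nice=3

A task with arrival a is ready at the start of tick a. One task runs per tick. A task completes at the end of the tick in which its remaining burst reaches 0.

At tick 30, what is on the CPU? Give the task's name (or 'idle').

running at tick 30 = A

t=0: vr[A=0 C=0] → run A
t=1: vr[A=1024/655 C=0 D=0 G=0] → run C
t=2: vr[A=1024/655 C=1024/3121 D=0 E=0 G=0] → run D
t=3: vr[A=1024/655 C=1024/3121 D=1024/655 E=0 G=0] → run E
t=4: vr[A=1024/655 C=1024/3121 D=1024/655 E=512/793 G=0 H=0] → run G
t=5: vr[A=1024/655 C=1024/3121 D=1024/655 E=512/793 G=512/263 H=0] → run H
t=6: vr[A=1024/655 C=1024/3121 D=1024/655 E=512/793 G=512/263 H=512/263] → run C
t=7: vr[A=1024/655 C=2048/3121 D=1024/655 E=512/793 G=512/263 H=512/263] → run E
t=8: vr[A=1024/655 C=2048/3121 D=1024/655 E=1024/793 G=512/263 H=512/263] → run C
t=9: vr[A=1024/655 C=3072/3121 D=1024/655 E=1024/793 G=512/263 H=512/263] → run C
t=10: vr[A=1024/655 C=4096/3121 D=1024/655 E=1024/793 G=512/263 H=512/263] → run E
t=11: vr[A=1024/655 C=4096/3121 D=1024/655 E=1536/793 G=512/263 H=512/263] → run C
t=12: vr[A=1024/655 C=5120/3121 D=1024/655 E=1536/793 G=512/263 H=512/263] → run A
t=13: vr[A=2048/655 C=5120/3121 D=1024/655 E=1536/793 G=512/263 H=512/263] → run D
t=14: vr[A=2048/655 C=5120/3121 D=2048/655 E=1536/793 G=512/263 H=512/263] → run C
t=15: vr[A=2048/655 C=6144/3121 D=2048/655 E=1536/793 G=512/263 H=512/263] → run E
t=16: vr[A=2048/655 C=6144/3121 D=2048/655 G=512/263 H=512/263] → run G
t=17: vr[A=2048/655 C=6144/3121 D=2048/655 G=1024/263 H=512/263] → run H
t=18: vr[A=2048/655 C=6144/3121 D=2048/655 G=1024/263 H=1024/263] → run C
t=19: vr[A=2048/655 C=7168/3121 D=2048/655 G=1024/263 H=1024/263] → run C
t=20: vr[A=2048/655 D=2048/655 G=1024/263 H=1024/263] → run A
t=21: vr[A=3072/655 D=2048/655 G=1024/263 H=1024/263] → run D
t=22: vr[A=3072/655 D=3072/655 G=1024/263 H=1024/263] → run G
t=23: vr[A=3072/655 D=3072/655 G=1536/263 H=1024/263] → run H
t=24: vr[A=3072/655 D=3072/655 G=1536/263 H=1536/263] → run A
t=25: vr[A=4096/655 D=3072/655 G=1536/263 H=1536/263] → run D
t=26: vr[A=4096/655 G=1536/263 H=1536/263] → run G
t=27: vr[A=4096/655 G=2048/263 H=1536/263] → run H
t=28: vr[A=4096/655 G=2048/263] → run A
t=29: vr[A=1024/131 G=2048/263] → run G
t=30: vr[A=1024/131 G=2560/263] → run A
t=31: vr[G=2560/263] → run G
t=32: vr[G=3072/263] → run G
t=33: (idle)
t=34: (idle)
t=35: (idle)
t=36: (idle)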